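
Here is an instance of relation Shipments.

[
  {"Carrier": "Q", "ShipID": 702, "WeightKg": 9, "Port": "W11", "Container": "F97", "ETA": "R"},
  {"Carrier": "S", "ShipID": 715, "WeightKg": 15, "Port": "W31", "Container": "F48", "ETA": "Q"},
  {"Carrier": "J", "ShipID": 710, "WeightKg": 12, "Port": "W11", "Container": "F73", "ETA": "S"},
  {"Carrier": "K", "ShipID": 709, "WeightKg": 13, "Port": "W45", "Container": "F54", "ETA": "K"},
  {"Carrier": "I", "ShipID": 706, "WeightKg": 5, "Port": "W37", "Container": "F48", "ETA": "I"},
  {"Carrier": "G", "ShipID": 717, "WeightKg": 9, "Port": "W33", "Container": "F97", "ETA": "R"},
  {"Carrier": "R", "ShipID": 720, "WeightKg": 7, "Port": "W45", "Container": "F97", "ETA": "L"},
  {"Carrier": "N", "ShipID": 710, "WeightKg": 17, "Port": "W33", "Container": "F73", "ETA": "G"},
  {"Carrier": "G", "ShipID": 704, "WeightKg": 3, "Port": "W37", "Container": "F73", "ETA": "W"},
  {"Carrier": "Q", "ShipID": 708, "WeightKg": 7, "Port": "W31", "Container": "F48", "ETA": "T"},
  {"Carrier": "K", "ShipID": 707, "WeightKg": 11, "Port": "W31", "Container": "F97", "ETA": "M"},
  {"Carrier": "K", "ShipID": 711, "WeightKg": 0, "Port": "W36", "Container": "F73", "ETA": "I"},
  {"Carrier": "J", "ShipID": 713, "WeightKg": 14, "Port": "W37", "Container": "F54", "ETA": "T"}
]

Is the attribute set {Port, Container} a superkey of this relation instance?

No

Two distinct rows share (Port=W31, Container=F48), so {Port, Container} does not determine every attribute — not a superkey.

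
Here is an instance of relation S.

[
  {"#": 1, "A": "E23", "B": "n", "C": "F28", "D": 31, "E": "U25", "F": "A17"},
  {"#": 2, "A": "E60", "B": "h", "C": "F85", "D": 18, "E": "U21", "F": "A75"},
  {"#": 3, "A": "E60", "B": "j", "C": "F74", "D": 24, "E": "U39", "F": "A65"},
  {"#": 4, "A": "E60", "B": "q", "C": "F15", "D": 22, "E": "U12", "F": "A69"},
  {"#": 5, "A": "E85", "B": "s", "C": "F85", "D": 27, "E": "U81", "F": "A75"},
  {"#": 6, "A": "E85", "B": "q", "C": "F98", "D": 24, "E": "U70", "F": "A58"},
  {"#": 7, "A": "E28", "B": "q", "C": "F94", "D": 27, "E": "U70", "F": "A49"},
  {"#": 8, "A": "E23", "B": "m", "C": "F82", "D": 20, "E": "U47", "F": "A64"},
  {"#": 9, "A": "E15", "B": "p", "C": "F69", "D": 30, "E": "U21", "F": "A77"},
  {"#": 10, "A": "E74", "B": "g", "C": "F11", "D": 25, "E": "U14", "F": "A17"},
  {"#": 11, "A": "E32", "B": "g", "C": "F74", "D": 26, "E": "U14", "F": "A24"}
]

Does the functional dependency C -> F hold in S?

No

C=F28: row 1 → F = A17 ✓
C=F85: rows 2, 5 → F = A75, A75 ✓
C=F74: rows 3, 11 → F takes values {A65, A24} — violation
C=F15: row 4 → F = A69 ✓
C=F98: row 6 → F = A58 ✓
C=F94: row 7 → F = A49 ✓
C=F82: row 8 → F = A64 ✓
C=F69: row 9 → F = A77 ✓
C=F11: row 10 → F = A17 ✓
Two rows agree on C but differ on F, so C -> F does not hold.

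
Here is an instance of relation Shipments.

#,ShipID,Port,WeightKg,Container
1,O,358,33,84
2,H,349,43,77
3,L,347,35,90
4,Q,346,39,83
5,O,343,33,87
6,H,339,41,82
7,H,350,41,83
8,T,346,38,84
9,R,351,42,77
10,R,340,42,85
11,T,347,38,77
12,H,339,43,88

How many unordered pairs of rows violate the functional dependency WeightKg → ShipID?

WeightKg=33: all 2 rows agree on ShipID — 0 pairs.
WeightKg=43: all 2 rows agree on ShipID — 0 pairs.
WeightKg=41: all 2 rows agree on ShipID — 0 pairs.
WeightKg=38: all 2 rows agree on ShipID — 0 pairs.
WeightKg=42: all 2 rows agree on ShipID — 0 pairs.

0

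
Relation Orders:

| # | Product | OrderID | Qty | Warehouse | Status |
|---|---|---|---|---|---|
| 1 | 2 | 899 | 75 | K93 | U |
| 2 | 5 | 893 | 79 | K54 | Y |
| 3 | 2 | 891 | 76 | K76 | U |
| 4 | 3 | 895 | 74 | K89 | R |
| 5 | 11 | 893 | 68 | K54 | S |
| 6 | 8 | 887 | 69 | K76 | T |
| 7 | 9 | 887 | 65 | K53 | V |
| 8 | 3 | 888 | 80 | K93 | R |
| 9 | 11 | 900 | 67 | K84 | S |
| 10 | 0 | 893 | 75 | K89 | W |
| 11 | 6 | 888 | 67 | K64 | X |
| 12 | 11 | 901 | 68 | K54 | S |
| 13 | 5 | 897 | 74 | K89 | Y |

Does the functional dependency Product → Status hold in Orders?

Product=2: rows 1, 3 → Status = U, U ✓
Product=5: rows 2, 13 → Status = Y, Y ✓
Product=3: rows 4, 8 → Status = R, R ✓
Product=11: rows 5, 9, 12 → Status = S, S, S ✓
Product=8: row 6 → Status = T ✓
Product=9: row 7 → Status = V ✓
Product=0: row 10 → Status = W ✓
Product=6: row 11 → Status = X ✓
Every Product value is associated with a single Status value, so Product → Status holds.

Yes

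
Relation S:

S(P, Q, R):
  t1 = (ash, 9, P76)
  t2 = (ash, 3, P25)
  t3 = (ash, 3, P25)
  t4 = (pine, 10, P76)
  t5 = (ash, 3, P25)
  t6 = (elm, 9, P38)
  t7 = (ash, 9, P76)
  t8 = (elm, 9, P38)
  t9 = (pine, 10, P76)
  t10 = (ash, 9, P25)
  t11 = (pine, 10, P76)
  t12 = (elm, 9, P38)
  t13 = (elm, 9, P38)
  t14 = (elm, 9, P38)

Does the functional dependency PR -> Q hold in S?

No

(P=ash, R=P76): rows 1, 7 → Q = 9, 9 ✓
(P=ash, R=P25): rows 2, 3, 5, 10 → Q takes values {3, 9} — violation
(P=pine, R=P76): rows 4, 9, 11 → Q = 10, 10, 10 ✓
(P=elm, R=P38): rows 6, 8, 12, 13, 14 → Q = 9, 9, 9, 9, 9 ✓
Two rows agree on PR but differ on Q, so PR -> Q does not hold.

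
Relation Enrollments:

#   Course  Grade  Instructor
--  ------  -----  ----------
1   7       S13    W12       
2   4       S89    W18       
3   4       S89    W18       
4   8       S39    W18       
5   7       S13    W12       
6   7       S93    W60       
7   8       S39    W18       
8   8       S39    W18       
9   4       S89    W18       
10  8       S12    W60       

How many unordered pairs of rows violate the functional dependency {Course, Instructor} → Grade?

(Course=7, Instructor=W12): all 2 rows agree on Grade — 0 pairs.
(Course=4, Instructor=W18): all 3 rows agree on Grade — 0 pairs.
(Course=8, Instructor=W18): all 3 rows agree on Grade — 0 pairs.

0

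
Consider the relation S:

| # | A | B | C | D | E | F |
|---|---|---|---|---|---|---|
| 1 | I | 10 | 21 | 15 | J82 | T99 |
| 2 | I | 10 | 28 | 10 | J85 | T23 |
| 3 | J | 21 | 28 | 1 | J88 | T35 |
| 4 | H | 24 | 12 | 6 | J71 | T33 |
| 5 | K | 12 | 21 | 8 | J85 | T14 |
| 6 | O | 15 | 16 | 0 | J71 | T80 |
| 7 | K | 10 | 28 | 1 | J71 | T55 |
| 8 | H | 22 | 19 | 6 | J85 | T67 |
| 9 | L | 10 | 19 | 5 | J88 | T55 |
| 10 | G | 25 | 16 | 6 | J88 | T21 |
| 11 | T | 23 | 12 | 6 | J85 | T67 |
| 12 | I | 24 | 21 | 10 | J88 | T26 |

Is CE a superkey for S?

All 12 rows have distinct CE values, so CE → (all attributes) holds and CE is a superkey.

Yes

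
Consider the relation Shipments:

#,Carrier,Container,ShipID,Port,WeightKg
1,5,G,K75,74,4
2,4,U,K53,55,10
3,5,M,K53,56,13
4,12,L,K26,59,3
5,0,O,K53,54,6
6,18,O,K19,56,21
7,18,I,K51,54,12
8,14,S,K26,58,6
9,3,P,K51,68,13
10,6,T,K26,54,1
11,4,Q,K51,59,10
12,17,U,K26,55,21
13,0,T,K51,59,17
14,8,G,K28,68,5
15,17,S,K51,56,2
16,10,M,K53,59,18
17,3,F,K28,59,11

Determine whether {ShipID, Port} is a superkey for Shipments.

No

Rows 11 and 13 have the same {ShipID, Port} value (ShipID=K51, Port=59) but are distinct tuples, so {ShipID, Port} does not determine every attribute — not a superkey.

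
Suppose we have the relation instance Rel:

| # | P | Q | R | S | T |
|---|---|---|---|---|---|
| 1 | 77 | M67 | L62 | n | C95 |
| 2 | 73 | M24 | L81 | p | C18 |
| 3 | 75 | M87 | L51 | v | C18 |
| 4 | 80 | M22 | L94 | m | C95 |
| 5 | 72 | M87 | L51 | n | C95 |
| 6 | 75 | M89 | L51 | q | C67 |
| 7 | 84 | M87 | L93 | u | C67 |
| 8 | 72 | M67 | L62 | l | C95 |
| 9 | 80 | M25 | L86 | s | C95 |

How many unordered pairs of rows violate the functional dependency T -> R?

T=C95: violating pairs (1,4), (1,5), (1,9), (4,5), (4,8), (4,9), (5,8), (5,9), (8,9) — 9 pairs.
T=C18: violating pairs (2,3) — 1 pair.
T=C67: violating pairs (6,7) — 1 pair.

11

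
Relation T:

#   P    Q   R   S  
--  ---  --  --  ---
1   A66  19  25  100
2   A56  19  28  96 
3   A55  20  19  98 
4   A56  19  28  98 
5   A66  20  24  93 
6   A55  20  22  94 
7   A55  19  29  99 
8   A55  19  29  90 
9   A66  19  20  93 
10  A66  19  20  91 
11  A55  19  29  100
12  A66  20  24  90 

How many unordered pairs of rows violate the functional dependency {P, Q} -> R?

(P=A66, Q=19): violating pairs (1,9), (1,10) — 2 pairs.
(P=A56, Q=19): all 2 rows agree on R — 0 pairs.
(P=A55, Q=20): violating pairs (3,6) — 1 pair.
(P=A66, Q=20): all 2 rows agree on R — 0 pairs.
(P=A55, Q=19): all 3 rows agree on R — 0 pairs.

3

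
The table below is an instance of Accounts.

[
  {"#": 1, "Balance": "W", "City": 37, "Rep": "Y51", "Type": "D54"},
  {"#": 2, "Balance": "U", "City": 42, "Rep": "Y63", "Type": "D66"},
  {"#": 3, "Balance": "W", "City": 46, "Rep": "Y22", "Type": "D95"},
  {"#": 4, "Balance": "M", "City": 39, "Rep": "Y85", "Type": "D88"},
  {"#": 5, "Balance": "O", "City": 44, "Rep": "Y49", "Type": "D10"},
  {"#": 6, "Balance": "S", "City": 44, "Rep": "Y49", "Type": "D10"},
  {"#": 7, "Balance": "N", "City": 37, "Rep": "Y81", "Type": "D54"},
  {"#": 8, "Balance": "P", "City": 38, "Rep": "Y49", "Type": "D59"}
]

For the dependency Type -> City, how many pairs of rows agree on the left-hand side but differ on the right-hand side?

0

Type=D54: all 2 rows agree on City — 0 pairs.
Type=D10: all 2 rows agree on City — 0 pairs.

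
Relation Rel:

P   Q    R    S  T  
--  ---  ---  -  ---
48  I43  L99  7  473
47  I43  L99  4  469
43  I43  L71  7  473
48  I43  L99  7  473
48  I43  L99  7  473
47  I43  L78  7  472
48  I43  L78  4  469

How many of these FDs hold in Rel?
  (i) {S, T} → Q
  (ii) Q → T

(i) {S, T} → Q: every LHS value maps to a single RHS value — holds.
(ii) Q → T: Q=I43: 7 rows → T takes values {473, 469, 472} — violation — fails.
1 of the 2 dependencies holds.

1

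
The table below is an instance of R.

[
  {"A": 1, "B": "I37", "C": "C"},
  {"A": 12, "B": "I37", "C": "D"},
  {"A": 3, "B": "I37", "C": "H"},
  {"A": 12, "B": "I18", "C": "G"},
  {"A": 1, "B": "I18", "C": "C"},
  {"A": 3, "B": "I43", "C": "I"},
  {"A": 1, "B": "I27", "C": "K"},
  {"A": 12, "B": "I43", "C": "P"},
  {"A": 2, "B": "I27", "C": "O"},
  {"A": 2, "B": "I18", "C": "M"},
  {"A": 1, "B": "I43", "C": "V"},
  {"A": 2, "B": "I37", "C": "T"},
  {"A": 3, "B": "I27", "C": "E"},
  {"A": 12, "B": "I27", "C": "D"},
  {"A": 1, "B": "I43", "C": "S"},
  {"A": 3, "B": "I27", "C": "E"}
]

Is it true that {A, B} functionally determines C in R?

No

(A=1, B=I37): 1 row → C = C ✓
(A=12, B=I37): 1 row → C = D ✓
(A=3, B=I37): 1 row → C = H ✓
(A=12, B=I18): 1 row → C = G ✓
(A=1, B=I18): 1 row → C = C ✓
(A=3, B=I43): 1 row → C = I ✓
(A=1, B=I27): 1 row → C = K ✓
(A=12, B=I43): 1 row → C = P ✓
(A=2, B=I27): 1 row → C = O ✓
(A=2, B=I18): 1 row → C = M ✓
(A=1, B=I43): 2 rows → C takes values {V, S} — violation
(A=2, B=I37): 1 row → C = T ✓
(A=3, B=I27): 2 rows → C = E, E ✓
(A=12, B=I27): 1 row → C = D ✓
Two rows agree on {A, B} but differ on C, so {A, B} -> C does not hold.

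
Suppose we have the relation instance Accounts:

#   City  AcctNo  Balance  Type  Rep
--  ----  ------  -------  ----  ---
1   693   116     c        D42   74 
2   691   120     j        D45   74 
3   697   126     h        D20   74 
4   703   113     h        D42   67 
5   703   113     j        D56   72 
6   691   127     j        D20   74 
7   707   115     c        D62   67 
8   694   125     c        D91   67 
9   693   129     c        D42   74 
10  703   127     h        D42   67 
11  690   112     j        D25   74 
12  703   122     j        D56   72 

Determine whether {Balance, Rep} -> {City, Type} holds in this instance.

No

(Balance=c, Rep=74): rows 1, 9 → {City,Type} = (693, D42), (693, D42) ✓
(Balance=j, Rep=74): rows 2, 6, 11 → {City,Type} takes values {(691, D45), (691, D20), (690, D25)} — violation
(Balance=h, Rep=74): row 3 → {City,Type} = (697, D20) ✓
(Balance=h, Rep=67): rows 4, 10 → {City,Type} = (703, D42), (703, D42) ✓
(Balance=j, Rep=72): rows 5, 12 → {City,Type} = (703, D56), (703, D56) ✓
(Balance=c, Rep=67): rows 7, 8 → {City,Type} takes values {(707, D62), (694, D91)} — violation
Two rows agree on {Balance, Rep} but differ on {City, Type}, so {Balance, Rep} -> {City, Type} does not hold.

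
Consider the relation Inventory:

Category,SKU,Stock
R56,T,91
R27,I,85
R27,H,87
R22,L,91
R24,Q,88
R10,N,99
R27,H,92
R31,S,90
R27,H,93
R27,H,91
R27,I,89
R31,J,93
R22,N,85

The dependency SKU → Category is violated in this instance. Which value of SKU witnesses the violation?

SKU=T: 1 row → Category = R56 ✓
SKU=I: 2 rows → Category = R27, R27 ✓
SKU=H: 4 rows → Category = R27, R27, R27, R27 ✓
SKU=L: 1 row → Category = R22 ✓
SKU=Q: 1 row → Category = R24 ✓
SKU=N: 2 rows → Category takes values {R10, R22} — violation
SKU=S: 1 row → Category = R31 ✓
SKU=J: 1 row → Category = R31 ✓
The only SKU value with inconsistent Category is SKU=N.

N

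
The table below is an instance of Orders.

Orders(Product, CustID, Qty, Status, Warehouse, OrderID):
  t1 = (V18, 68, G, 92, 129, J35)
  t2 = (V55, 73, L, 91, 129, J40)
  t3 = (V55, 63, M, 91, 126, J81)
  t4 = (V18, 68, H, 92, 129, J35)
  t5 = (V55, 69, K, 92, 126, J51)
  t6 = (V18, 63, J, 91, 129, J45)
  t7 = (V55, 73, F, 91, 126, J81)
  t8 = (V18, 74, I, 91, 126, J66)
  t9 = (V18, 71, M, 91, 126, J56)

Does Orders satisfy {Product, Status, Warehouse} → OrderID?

(Product=V18, Status=92, Warehouse=129): rows 1, 4 → OrderID = J35, J35 ✓
(Product=V55, Status=91, Warehouse=129): row 2 → OrderID = J40 ✓
(Product=V55, Status=91, Warehouse=126): rows 3, 7 → OrderID = J81, J81 ✓
(Product=V55, Status=92, Warehouse=126): row 5 → OrderID = J51 ✓
(Product=V18, Status=91, Warehouse=129): row 6 → OrderID = J45 ✓
(Product=V18, Status=91, Warehouse=126): rows 8, 9 → OrderID takes values {J66, J56} — violation
Two rows agree on {Product, Status, Warehouse} but differ on OrderID, so {Product, Status, Warehouse} → OrderID does not hold.

No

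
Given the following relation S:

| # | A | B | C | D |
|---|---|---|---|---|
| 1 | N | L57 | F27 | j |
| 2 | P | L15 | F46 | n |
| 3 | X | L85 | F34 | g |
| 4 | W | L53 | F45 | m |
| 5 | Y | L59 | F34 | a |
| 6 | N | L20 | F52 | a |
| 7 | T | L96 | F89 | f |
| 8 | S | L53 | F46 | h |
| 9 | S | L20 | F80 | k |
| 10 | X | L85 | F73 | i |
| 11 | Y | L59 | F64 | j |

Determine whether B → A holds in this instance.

B=L57: row 1 → A = N ✓
B=L15: row 2 → A = P ✓
B=L85: rows 3, 10 → A = X, X ✓
B=L53: rows 4, 8 → A takes values {W, S} — violation
B=L59: rows 5, 11 → A = Y, Y ✓
B=L20: rows 6, 9 → A takes values {N, S} — violation
B=L96: row 7 → A = T ✓
Two rows agree on B but differ on A, so B → A does not hold.

No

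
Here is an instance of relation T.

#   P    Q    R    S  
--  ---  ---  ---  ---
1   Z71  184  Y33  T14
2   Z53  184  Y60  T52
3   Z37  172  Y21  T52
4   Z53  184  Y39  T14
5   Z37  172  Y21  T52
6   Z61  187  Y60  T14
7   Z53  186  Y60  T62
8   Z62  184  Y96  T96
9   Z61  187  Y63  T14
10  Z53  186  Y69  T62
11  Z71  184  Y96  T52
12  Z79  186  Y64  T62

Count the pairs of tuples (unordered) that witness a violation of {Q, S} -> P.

4

(Q=184, S=T14): violating pairs (1,4) — 1 pair.
(Q=184, S=T52): violating pairs (2,11) — 1 pair.
(Q=172, S=T52): all 2 rows agree on P — 0 pairs.
(Q=187, S=T14): all 2 rows agree on P — 0 pairs.
(Q=186, S=T62): violating pairs (7,12), (10,12) — 2 pairs.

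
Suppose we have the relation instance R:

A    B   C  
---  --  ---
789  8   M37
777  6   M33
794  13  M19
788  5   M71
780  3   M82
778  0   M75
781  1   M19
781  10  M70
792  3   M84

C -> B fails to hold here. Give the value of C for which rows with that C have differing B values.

C=M37: 1 row → B = 8 ✓
C=M33: 1 row → B = 6 ✓
C=M19: 2 rows → B takes values {13, 1} — violation
C=M71: 1 row → B = 5 ✓
C=M82: 1 row → B = 3 ✓
C=M75: 1 row → B = 0 ✓
C=M70: 1 row → B = 10 ✓
C=M84: 1 row → B = 3 ✓
The only C value with inconsistent B is C=M19.

M19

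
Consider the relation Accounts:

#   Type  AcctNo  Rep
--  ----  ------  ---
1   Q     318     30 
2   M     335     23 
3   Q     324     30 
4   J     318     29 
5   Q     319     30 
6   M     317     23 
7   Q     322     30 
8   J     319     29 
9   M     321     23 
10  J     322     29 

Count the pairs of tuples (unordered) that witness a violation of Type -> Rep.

Type=Q: all 4 rows agree on Rep — 0 pairs.
Type=M: all 3 rows agree on Rep — 0 pairs.
Type=J: all 3 rows agree on Rep — 0 pairs.

0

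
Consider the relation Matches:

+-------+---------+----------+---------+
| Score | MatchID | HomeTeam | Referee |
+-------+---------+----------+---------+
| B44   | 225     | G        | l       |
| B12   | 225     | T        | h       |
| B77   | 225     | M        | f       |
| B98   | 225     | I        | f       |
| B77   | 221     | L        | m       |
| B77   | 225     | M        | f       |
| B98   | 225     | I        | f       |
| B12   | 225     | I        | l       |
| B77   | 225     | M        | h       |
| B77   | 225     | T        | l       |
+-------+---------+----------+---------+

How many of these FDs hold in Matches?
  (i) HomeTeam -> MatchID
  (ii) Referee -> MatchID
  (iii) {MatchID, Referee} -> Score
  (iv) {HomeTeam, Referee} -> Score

(i) HomeTeam -> MatchID: every LHS value maps to a single RHS value — holds.
(ii) Referee -> MatchID: every LHS value maps to a single RHS value — holds.
(iii) {MatchID, Referee} -> Score: (MatchID=225, Referee=l): 3 rows → Score takes values {B44, B12, B77} — violation; (MatchID=225, Referee=h): 2 rows → Score takes values {B12, B77} — violation; (MatchID=225, Referee=f): 4 rows → Score takes values {B77, B98} — violation — fails.
(iv) {HomeTeam, Referee} -> Score: every LHS value maps to a single RHS value — holds.
3 of the 4 dependencies hold.

3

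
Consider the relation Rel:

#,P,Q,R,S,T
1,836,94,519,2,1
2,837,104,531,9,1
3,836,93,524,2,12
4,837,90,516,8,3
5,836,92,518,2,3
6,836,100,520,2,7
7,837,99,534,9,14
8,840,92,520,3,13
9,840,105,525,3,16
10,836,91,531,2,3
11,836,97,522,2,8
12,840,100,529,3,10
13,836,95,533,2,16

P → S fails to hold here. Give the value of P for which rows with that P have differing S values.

837

P=836: rows 1, 3, 5, 6, 10, 11, 13 → S = 2, 2, 2, 2, 2, 2, 2 ✓
P=837: rows 2, 4, 7 → S takes values {9, 8} — violation
P=840: rows 8, 9, 12 → S = 3, 3, 3 ✓
The only P value with inconsistent S is P=837.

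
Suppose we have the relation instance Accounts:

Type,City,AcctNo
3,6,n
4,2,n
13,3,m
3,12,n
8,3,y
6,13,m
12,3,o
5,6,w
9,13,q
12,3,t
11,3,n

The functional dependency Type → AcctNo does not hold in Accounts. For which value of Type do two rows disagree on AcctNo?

Type=3: 2 rows → AcctNo = n, n ✓
Type=4: 1 row → AcctNo = n ✓
Type=13: 1 row → AcctNo = m ✓
Type=8: 1 row → AcctNo = y ✓
Type=6: 1 row → AcctNo = m ✓
Type=12: 2 rows → AcctNo takes values {o, t} — violation
Type=5: 1 row → AcctNo = w ✓
Type=9: 1 row → AcctNo = q ✓
Type=11: 1 row → AcctNo = n ✓
The only Type value with inconsistent AcctNo is Type=12.

12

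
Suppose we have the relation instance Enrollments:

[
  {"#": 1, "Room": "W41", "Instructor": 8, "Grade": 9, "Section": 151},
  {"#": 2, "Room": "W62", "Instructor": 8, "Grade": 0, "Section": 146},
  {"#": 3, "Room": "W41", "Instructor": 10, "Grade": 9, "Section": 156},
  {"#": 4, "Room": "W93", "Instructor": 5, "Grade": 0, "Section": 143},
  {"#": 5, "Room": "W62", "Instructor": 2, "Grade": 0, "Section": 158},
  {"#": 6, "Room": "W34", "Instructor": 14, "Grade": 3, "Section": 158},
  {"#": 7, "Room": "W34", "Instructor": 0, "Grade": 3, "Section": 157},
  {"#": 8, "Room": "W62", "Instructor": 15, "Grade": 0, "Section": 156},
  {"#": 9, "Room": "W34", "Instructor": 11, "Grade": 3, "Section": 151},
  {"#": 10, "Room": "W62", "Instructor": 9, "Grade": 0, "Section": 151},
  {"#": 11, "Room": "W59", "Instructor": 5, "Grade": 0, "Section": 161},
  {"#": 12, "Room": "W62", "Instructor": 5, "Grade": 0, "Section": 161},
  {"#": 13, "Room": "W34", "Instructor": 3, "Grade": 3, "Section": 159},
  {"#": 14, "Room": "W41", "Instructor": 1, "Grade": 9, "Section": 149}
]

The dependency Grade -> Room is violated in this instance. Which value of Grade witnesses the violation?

0

Grade=9: rows 1, 3, 14 → Room = W41, W41, W41 ✓
Grade=0: rows 2, 4, 5, 8, 10, 11, 12 → Room takes values {W62, W93, W59} — violation
Grade=3: rows 6, 7, 9, 13 → Room = W34, W34, W34, W34 ✓
The only Grade value with inconsistent Room is Grade=0.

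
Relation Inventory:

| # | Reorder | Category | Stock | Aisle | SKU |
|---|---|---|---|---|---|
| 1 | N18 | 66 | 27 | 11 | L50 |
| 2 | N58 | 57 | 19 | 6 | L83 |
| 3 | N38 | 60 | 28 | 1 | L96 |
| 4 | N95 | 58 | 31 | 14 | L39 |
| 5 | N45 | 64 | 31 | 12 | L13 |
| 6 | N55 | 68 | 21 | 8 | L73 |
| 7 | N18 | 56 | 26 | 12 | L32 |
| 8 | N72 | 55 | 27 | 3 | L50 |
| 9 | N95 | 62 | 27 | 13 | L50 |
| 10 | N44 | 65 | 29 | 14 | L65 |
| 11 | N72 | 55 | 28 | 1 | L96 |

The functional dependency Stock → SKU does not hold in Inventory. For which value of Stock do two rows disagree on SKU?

31

Stock=27: rows 1, 8, 9 → SKU = L50, L50, L50 ✓
Stock=19: row 2 → SKU = L83 ✓
Stock=28: rows 3, 11 → SKU = L96, L96 ✓
Stock=31: rows 4, 5 → SKU takes values {L39, L13} — violation
Stock=21: row 6 → SKU = L73 ✓
Stock=26: row 7 → SKU = L32 ✓
Stock=29: row 10 → SKU = L65 ✓
The only Stock value with inconsistent SKU is Stock=31.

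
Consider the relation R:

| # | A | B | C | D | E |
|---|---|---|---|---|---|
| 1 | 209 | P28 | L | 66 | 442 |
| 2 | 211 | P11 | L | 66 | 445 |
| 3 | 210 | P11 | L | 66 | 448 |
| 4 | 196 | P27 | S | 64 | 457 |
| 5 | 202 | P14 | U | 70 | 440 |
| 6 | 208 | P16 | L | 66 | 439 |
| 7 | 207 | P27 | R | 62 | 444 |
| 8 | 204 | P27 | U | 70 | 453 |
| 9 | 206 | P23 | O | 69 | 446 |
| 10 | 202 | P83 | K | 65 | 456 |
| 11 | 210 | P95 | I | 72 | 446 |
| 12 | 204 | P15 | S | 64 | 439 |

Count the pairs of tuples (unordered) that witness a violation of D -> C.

0

D=66: all 4 rows agree on C — 0 pairs.
D=64: all 2 rows agree on C — 0 pairs.
D=70: all 2 rows agree on C — 0 pairs.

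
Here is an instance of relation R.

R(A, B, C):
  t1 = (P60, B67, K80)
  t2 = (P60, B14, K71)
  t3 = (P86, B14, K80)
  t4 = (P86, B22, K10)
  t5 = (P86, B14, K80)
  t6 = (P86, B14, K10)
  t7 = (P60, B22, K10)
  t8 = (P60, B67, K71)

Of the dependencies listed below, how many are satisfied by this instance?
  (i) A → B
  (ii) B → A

(i) A → B: A=P60: rows 1, 2, 7, 8 → B takes values {B67, B14, B22} — violation; A=P86: rows 3, 4, 5, 6 → B takes values {B14, B22} — violation — fails.
(ii) B → A: B=B14: rows 2, 3, 5, 6 → A takes values {P60, P86} — violation; B=B22: rows 4, 7 → A takes values {P86, P60} — violation — fails.
None of the 2 dependencies hold.

0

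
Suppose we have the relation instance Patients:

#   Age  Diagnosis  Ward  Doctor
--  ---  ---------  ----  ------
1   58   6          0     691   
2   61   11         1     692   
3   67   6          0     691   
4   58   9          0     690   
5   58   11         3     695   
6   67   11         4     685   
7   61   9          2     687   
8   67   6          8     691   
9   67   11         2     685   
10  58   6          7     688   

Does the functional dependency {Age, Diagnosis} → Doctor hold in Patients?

(Age=58, Diagnosis=6): rows 1, 10 → Doctor takes values {691, 688} — violation
(Age=61, Diagnosis=11): row 2 → Doctor = 692 ✓
(Age=67, Diagnosis=6): rows 3, 8 → Doctor = 691, 691 ✓
(Age=58, Diagnosis=9): row 4 → Doctor = 690 ✓
(Age=58, Diagnosis=11): row 5 → Doctor = 695 ✓
(Age=67, Diagnosis=11): rows 6, 9 → Doctor = 685, 685 ✓
(Age=61, Diagnosis=9): row 7 → Doctor = 687 ✓
Two rows agree on {Age, Diagnosis} but differ on Doctor, so {Age, Diagnosis} → Doctor does not hold.

No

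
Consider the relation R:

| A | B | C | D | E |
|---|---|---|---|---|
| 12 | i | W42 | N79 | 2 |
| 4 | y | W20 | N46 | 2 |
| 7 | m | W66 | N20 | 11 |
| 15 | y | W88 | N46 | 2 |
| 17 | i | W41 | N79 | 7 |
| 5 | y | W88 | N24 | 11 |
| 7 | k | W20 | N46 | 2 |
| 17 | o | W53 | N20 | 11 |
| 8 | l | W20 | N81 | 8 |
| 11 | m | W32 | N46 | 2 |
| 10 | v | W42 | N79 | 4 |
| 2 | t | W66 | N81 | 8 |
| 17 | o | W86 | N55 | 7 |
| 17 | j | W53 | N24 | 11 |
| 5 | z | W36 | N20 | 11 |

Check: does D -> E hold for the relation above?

D=N79: 3 rows → E takes values {2, 7, 4} — violation
D=N46: 4 rows → E = 2, 2, 2, 2 ✓
D=N20: 3 rows → E = 11, 11, 11 ✓
D=N24: 2 rows → E = 11, 11 ✓
D=N81: 2 rows → E = 8, 8 ✓
D=N55: 1 row → E = 7 ✓
Two rows agree on D but differ on E, so D -> E does not hold.

No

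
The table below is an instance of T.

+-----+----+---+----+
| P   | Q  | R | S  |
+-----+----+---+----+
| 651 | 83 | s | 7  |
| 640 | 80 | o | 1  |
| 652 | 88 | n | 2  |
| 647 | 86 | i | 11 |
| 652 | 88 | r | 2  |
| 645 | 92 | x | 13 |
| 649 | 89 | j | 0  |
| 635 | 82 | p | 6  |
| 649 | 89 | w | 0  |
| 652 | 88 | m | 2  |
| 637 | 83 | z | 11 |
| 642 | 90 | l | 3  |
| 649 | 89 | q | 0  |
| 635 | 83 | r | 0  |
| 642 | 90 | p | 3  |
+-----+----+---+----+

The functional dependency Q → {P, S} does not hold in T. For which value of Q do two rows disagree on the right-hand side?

Q=83: 3 rows → {P,S} takes values {(651, 7), (637, 11), (635, 0)} — violation
Q=80: 1 row → {P,S} = (640, 1) ✓
Q=88: 3 rows → {P,S} = (652, 2), (652, 2), (652, 2) ✓
Q=86: 1 row → {P,S} = (647, 11) ✓
Q=92: 1 row → {P,S} = (645, 13) ✓
Q=89: 3 rows → {P,S} = (649, 0), (649, 0), (649, 0) ✓
Q=82: 1 row → {P,S} = (635, 6) ✓
Q=90: 2 rows → {P,S} = (642, 3), (642, 3) ✓
The only Q value with inconsistent RHS is Q=83.

83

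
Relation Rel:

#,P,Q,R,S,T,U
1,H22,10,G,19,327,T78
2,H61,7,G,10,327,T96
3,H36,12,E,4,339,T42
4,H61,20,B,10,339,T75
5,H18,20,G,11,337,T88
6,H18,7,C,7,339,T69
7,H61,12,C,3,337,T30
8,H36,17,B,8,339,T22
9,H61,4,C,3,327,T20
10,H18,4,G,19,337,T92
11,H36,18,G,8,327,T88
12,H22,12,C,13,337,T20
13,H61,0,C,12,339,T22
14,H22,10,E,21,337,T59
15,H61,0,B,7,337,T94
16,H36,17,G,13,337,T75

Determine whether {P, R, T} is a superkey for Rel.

Rows 5 and 10 have the same {P, R, T} value (P=H18, R=G, T=337) but are distinct tuples, so {P, R, T} does not determine every attribute — not a superkey.

No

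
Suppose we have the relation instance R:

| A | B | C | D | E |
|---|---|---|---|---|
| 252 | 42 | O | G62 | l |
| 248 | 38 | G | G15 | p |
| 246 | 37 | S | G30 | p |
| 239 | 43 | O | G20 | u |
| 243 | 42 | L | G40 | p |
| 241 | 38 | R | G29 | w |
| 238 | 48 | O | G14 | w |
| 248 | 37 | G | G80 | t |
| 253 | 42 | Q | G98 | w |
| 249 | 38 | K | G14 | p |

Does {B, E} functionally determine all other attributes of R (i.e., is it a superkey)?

Two distinct rows share (B=38, E=p), so {B, E} does not determine every attribute — not a superkey.

No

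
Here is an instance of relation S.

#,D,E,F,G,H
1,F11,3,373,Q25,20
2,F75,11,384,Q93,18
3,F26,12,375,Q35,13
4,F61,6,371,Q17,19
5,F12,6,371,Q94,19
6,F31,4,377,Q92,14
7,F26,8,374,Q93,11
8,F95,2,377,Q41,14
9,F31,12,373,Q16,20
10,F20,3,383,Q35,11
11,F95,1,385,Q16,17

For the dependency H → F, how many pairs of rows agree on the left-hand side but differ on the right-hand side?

1

H=20: all 2 rows agree on F — 0 pairs.
H=19: all 2 rows agree on F — 0 pairs.
H=14: all 2 rows agree on F — 0 pairs.
H=11: violating pairs (7,10) — 1 pair.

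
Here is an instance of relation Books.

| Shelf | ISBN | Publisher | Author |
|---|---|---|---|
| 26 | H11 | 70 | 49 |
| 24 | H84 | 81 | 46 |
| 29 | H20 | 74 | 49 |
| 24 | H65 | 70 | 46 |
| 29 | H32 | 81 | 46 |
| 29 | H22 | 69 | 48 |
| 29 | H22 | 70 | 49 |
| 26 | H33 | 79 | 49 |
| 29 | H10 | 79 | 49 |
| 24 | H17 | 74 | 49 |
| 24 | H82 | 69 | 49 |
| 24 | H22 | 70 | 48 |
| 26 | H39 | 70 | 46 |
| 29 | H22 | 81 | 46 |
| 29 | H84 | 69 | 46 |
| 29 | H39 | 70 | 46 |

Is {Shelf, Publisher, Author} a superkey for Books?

Two distinct rows share (Shelf=29, Publisher=81, Author=46), so {Shelf, Publisher, Author} does not determine every attribute — not a superkey.

No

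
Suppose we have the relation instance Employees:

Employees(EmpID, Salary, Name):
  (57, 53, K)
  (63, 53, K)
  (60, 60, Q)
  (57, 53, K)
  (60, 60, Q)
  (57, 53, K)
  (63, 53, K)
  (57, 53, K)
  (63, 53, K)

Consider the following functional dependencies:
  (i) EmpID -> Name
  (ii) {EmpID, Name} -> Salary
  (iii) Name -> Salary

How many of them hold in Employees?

(i) EmpID -> Name: every LHS value maps to a single RHS value — holds.
(ii) {EmpID, Name} -> Salary: every LHS value maps to a single RHS value — holds.
(iii) Name -> Salary: every LHS value maps to a single RHS value — holds.
3 of the 3 dependencies hold.

3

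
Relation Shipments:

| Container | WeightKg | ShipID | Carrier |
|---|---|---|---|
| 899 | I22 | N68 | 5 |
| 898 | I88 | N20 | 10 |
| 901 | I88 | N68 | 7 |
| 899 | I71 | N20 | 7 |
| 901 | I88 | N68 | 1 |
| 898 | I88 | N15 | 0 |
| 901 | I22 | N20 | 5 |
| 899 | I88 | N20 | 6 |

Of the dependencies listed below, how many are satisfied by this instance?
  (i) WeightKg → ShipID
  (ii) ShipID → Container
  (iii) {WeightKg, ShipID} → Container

0

(i) WeightKg → ShipID: WeightKg=I22: 2 rows → ShipID takes values {N68, N20} — violation; WeightKg=I88: 5 rows → ShipID takes values {N20, N68, N15} — violation — fails.
(ii) ShipID → Container: ShipID=N68: 3 rows → Container takes values {899, 901} — violation; ShipID=N20: 4 rows → Container takes values {898, 899, 901} — violation — fails.
(iii) {WeightKg, ShipID} → Container: (WeightKg=I88, ShipID=N20): 2 rows → Container takes values {898, 899} — violation — fails.
None of the 3 dependencies hold.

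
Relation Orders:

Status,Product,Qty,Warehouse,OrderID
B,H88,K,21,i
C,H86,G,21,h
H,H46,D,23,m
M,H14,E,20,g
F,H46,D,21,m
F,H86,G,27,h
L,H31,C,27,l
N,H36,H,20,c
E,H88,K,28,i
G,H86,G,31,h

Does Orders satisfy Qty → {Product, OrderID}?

Qty=K: 2 rows → {Product,OrderID} = (H88, i), (H88, i) ✓
Qty=G: 3 rows → {Product,OrderID} = (H86, h), (H86, h), (H86, h) ✓
Qty=D: 2 rows → {Product,OrderID} = (H46, m), (H46, m) ✓
Qty=E: 1 row → {Product,OrderID} = (H14, g) ✓
Qty=C: 1 row → {Product,OrderID} = (H31, l) ✓
Qty=H: 1 row → {Product,OrderID} = (H36, c) ✓
Every Qty value is associated with a single {Product, OrderID} value, so Qty → {Product, OrderID} holds.

Yes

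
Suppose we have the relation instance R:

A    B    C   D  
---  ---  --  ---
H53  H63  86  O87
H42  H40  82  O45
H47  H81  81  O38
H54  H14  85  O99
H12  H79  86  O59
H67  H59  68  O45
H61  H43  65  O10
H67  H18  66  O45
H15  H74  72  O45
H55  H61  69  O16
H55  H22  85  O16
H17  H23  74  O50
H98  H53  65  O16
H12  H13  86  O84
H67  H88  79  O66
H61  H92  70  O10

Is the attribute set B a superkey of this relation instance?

All 16 rows have distinct B values, so B → (all attributes) holds and B is a superkey.

Yes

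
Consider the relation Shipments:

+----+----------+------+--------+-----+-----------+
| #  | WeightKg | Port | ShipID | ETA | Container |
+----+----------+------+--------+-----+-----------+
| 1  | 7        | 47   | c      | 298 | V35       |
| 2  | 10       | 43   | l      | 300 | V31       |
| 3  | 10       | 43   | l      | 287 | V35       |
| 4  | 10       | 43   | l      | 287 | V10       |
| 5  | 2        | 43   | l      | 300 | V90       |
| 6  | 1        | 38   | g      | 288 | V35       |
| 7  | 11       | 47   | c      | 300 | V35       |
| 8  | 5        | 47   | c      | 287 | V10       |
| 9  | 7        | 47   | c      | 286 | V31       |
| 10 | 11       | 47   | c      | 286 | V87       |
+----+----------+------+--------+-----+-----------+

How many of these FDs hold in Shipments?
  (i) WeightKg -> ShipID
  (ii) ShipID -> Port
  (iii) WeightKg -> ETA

2

(i) WeightKg -> ShipID: every LHS value maps to a single RHS value — holds.
(ii) ShipID -> Port: every LHS value maps to a single RHS value — holds.
(iii) WeightKg -> ETA: WeightKg=7: rows 1, 9 → ETA takes values {298, 286} — violation; WeightKg=10: rows 2, 3, 4 → ETA takes values {300, 287} — violation; WeightKg=11: rows 7, 10 → ETA takes values {300, 286} — violation — fails.
2 of the 3 dependencies hold.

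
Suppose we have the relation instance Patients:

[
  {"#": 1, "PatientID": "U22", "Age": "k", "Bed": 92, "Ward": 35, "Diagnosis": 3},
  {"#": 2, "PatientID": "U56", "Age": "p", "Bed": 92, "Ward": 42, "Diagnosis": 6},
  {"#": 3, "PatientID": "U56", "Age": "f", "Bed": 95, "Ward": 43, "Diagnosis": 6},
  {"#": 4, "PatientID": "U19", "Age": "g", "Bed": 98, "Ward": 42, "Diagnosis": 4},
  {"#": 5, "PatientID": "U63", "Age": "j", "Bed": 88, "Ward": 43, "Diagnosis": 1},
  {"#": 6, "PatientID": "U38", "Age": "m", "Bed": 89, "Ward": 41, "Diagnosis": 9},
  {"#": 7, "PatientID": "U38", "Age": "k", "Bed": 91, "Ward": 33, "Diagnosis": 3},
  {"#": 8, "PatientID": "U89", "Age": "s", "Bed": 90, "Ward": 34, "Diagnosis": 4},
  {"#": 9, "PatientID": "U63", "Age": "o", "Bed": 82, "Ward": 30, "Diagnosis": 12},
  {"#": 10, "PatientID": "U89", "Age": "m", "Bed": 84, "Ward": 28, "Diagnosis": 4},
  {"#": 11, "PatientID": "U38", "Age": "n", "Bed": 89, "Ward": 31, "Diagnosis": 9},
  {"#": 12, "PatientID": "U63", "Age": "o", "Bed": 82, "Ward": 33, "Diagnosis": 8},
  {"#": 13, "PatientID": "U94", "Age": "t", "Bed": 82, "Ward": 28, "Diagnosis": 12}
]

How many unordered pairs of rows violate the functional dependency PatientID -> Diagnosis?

PatientID=U56: all 2 rows agree on Diagnosis — 0 pairs.
PatientID=U63: violating pairs (5,9), (5,12), (9,12) — 3 pairs.
PatientID=U38: violating pairs (6,7), (7,11) — 2 pairs.
PatientID=U89: all 2 rows agree on Diagnosis — 0 pairs.

5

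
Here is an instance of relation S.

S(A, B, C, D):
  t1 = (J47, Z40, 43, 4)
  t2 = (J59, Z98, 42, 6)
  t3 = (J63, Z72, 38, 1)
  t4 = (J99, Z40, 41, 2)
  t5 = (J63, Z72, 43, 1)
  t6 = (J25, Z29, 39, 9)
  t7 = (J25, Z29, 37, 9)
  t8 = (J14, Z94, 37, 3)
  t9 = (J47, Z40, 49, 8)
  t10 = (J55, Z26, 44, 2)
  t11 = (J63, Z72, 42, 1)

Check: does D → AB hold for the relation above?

D=4: row 1 → {A,B} = (J47, Z40) ✓
D=6: row 2 → {A,B} = (J59, Z98) ✓
D=1: rows 3, 5, 11 → {A,B} = (J63, Z72), (J63, Z72), (J63, Z72) ✓
D=2: rows 4, 10 → {A,B} takes values {(J99, Z40), (J55, Z26)} — violation
D=9: rows 6, 7 → {A,B} = (J25, Z29), (J25, Z29) ✓
D=3: row 8 → {A,B} = (J14, Z94) ✓
D=8: row 9 → {A,B} = (J47, Z40) ✓
Two rows agree on D but differ on AB, so D → AB does not hold.

No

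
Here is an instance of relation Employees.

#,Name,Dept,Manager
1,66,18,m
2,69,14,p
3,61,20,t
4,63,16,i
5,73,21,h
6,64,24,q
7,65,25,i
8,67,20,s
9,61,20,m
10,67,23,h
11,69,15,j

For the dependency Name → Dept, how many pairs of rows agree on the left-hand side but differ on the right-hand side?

2

Name=69: violating pairs (2,11) — 1 pair.
Name=61: all 2 rows agree on Dept — 0 pairs.
Name=67: violating pairs (8,10) — 1 pair.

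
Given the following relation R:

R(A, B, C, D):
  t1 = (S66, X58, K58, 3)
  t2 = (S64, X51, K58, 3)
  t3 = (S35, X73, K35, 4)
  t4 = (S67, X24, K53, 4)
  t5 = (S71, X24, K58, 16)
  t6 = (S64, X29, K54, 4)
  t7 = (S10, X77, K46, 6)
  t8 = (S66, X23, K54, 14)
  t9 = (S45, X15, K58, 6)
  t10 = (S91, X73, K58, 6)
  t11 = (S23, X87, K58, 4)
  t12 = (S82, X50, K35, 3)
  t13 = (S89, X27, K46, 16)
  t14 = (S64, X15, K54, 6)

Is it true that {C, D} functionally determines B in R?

(C=K58, D=3): rows 1, 2 → B takes values {X58, X51} — violation
(C=K35, D=4): row 3 → B = X73 ✓
(C=K53, D=4): row 4 → B = X24 ✓
(C=K58, D=16): row 5 → B = X24 ✓
(C=K54, D=4): row 6 → B = X29 ✓
(C=K46, D=6): row 7 → B = X77 ✓
(C=K54, D=14): row 8 → B = X23 ✓
(C=K58, D=6): rows 9, 10 → B takes values {X15, X73} — violation
(C=K58, D=4): row 11 → B = X87 ✓
(C=K35, D=3): row 12 → B = X50 ✓
(C=K46, D=16): row 13 → B = X27 ✓
(C=K54, D=6): row 14 → B = X15 ✓
Two rows agree on {C, D} but differ on B, so {C, D} -> B does not hold.

No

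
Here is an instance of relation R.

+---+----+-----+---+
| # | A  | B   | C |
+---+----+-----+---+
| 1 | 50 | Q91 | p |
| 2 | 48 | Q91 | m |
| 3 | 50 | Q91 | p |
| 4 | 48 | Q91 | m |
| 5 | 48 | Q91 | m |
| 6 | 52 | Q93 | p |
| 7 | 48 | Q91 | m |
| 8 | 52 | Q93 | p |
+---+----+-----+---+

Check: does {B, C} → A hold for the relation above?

Yes

(B=Q91, C=p): rows 1, 3 → A = 50, 50 ✓
(B=Q91, C=m): rows 2, 4, 5, 7 → A = 48, 48, 48, 48 ✓
(B=Q93, C=p): rows 6, 8 → A = 52, 52 ✓
Every {B, C} value is associated with a single A value, so {B, C} → A holds.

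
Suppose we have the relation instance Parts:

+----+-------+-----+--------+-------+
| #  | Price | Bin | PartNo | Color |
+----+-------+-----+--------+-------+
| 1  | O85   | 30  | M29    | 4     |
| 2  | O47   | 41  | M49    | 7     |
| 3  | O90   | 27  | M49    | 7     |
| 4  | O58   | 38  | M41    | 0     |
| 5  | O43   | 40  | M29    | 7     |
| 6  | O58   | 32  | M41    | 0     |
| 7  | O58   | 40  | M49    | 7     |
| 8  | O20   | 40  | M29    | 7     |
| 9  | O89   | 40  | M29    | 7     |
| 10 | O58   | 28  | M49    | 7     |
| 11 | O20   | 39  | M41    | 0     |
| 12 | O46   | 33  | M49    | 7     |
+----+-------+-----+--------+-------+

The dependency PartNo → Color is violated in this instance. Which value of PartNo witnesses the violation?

M29

PartNo=M29: rows 1, 5, 8, 9 → Color takes values {4, 7} — violation
PartNo=M49: rows 2, 3, 7, 10, 12 → Color = 7, 7, 7, 7, 7 ✓
PartNo=M41: rows 4, 6, 11 → Color = 0, 0, 0 ✓
The only PartNo value with inconsistent Color is PartNo=M29.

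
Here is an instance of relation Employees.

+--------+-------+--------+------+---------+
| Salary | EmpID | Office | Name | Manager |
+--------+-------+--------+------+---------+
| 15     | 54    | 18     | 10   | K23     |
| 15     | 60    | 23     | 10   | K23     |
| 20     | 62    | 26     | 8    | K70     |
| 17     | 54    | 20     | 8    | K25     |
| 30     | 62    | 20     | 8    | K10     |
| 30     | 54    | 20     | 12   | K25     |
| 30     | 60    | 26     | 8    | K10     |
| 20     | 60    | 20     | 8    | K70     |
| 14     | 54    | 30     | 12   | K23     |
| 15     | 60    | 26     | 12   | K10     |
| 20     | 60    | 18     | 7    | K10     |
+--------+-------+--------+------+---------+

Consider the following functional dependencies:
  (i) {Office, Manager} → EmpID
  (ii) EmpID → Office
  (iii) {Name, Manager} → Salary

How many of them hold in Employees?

2

(i) {Office, Manager} → EmpID: every LHS value maps to a single RHS value — holds.
(ii) EmpID → Office: EmpID=54: 4 rows → Office takes values {18, 20, 30} — violation; EmpID=60: 5 rows → Office takes values {23, 26, 20, 18} — violation; EmpID=62: 2 rows → Office takes values {26, 20} — violation — fails.
(iii) {Name, Manager} → Salary: every LHS value maps to a single RHS value — holds.
2 of the 3 dependencies hold.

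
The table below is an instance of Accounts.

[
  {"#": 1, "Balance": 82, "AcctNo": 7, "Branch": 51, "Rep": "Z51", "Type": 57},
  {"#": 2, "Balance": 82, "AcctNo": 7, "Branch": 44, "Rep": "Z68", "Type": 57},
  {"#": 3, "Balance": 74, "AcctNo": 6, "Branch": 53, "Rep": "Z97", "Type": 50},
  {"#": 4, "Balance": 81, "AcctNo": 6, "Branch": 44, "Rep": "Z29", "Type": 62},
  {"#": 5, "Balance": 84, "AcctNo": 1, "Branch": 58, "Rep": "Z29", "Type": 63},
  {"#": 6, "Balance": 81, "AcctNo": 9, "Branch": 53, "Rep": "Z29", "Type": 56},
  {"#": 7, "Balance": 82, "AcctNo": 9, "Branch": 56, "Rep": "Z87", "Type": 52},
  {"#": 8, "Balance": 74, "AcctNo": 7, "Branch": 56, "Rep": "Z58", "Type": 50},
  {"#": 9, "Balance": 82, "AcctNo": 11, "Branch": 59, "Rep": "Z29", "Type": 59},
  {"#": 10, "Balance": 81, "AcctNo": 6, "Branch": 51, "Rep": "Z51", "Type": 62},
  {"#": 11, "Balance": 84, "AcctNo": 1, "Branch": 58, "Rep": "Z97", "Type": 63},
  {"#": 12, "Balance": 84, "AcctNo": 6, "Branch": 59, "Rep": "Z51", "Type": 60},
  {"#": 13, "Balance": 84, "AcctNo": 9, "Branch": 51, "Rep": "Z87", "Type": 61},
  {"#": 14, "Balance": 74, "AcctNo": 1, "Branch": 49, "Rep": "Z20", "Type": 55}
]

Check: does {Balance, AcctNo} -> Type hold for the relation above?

Yes

(Balance=82, AcctNo=7): rows 1, 2 → Type = 57, 57 ✓
(Balance=74, AcctNo=6): row 3 → Type = 50 ✓
(Balance=81, AcctNo=6): rows 4, 10 → Type = 62, 62 ✓
(Balance=84, AcctNo=1): rows 5, 11 → Type = 63, 63 ✓
(Balance=81, AcctNo=9): row 6 → Type = 56 ✓
(Balance=82, AcctNo=9): row 7 → Type = 52 ✓
(Balance=74, AcctNo=7): row 8 → Type = 50 ✓
(Balance=82, AcctNo=11): row 9 → Type = 59 ✓
(Balance=84, AcctNo=6): row 12 → Type = 60 ✓
(Balance=84, AcctNo=9): row 13 → Type = 61 ✓
(Balance=74, AcctNo=1): row 14 → Type = 55 ✓
Every {Balance, AcctNo} value is associated with a single Type value, so {Balance, AcctNo} -> Type holds.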